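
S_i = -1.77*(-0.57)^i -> [-1.77, 1.01, -0.58, 0.33, -0.19]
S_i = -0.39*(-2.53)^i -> [-0.39, 0.99, -2.5, 6.32, -15.98]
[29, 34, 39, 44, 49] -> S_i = 29 + 5*i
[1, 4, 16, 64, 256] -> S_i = 1*4^i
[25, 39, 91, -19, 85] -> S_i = Random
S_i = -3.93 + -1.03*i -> [-3.93, -4.96, -5.99, -7.02, -8.05]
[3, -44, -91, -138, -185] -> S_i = 3 + -47*i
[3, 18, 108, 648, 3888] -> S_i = 3*6^i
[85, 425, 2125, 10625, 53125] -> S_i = 85*5^i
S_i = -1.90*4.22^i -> [-1.9, -8.02, -33.84, -142.79, -602.56]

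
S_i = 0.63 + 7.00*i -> [0.63, 7.63, 14.63, 21.63, 28.63]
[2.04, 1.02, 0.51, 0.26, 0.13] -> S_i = 2.04*0.50^i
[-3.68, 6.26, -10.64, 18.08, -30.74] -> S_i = -3.68*(-1.70)^i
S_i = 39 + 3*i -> [39, 42, 45, 48, 51]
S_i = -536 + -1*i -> [-536, -537, -538, -539, -540]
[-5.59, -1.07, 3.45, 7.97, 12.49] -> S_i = -5.59 + 4.52*i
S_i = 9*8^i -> [9, 72, 576, 4608, 36864]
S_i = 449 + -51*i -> [449, 398, 347, 296, 245]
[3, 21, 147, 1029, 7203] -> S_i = 3*7^i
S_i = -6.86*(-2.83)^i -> [-6.86, 19.41, -54.94, 155.48, -440.02]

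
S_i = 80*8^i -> [80, 640, 5120, 40960, 327680]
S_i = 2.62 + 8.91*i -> [2.62, 11.53, 20.44, 29.35, 38.26]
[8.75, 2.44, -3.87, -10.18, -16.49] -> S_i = 8.75 + -6.31*i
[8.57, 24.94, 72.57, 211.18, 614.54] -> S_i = 8.57*2.91^i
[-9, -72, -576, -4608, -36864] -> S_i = -9*8^i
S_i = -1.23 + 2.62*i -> [-1.23, 1.39, 4.01, 6.63, 9.25]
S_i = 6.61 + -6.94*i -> [6.61, -0.33, -7.27, -14.21, -21.15]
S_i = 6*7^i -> [6, 42, 294, 2058, 14406]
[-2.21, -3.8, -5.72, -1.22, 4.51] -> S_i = Random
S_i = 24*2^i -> [24, 48, 96, 192, 384]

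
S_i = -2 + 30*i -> [-2, 28, 58, 88, 118]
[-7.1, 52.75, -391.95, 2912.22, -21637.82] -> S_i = -7.10*(-7.43)^i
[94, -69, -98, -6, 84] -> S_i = Random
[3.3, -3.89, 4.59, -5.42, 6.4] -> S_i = 3.30*(-1.18)^i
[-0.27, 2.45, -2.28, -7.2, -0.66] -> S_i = Random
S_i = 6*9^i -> [6, 54, 486, 4374, 39366]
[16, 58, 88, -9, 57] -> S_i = Random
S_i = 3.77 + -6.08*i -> [3.77, -2.31, -8.39, -14.47, -20.55]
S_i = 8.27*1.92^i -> [8.27, 15.88, 30.49, 58.53, 112.39]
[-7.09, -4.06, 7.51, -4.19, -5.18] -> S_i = Random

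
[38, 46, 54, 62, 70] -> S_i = 38 + 8*i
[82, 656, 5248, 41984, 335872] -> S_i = 82*8^i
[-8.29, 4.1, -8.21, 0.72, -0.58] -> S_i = Random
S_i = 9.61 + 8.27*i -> [9.61, 17.88, 26.15, 34.42, 42.69]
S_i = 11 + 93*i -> [11, 104, 197, 290, 383]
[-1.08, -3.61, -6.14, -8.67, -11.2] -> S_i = -1.08 + -2.53*i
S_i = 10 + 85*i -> [10, 95, 180, 265, 350]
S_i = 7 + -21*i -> [7, -14, -35, -56, -77]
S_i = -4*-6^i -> [-4, 24, -144, 864, -5184]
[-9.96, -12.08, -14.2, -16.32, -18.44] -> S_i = -9.96 + -2.12*i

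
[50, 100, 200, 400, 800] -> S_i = 50*2^i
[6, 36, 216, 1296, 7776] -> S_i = 6*6^i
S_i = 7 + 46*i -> [7, 53, 99, 145, 191]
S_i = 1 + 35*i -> [1, 36, 71, 106, 141]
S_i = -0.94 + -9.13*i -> [-0.94, -10.07, -19.2, -28.33, -37.46]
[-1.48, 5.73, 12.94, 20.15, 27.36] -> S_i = -1.48 + 7.21*i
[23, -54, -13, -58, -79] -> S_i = Random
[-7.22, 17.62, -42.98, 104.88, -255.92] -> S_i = -7.22*(-2.44)^i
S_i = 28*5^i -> [28, 140, 700, 3500, 17500]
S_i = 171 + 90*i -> [171, 261, 351, 441, 531]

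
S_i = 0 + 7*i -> [0, 7, 14, 21, 28]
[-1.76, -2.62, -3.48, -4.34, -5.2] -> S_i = -1.76 + -0.86*i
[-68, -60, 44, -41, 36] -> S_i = Random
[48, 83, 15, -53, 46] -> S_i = Random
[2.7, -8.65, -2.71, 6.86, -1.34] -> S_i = Random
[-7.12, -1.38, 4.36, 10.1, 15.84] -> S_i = -7.12 + 5.74*i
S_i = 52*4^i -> [52, 208, 832, 3328, 13312]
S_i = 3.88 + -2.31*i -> [3.88, 1.57, -0.74, -3.05, -5.36]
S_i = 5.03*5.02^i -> [5.03, 25.25, 126.76, 636.33, 3194.35]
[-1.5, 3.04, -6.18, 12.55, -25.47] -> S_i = -1.50*(-2.03)^i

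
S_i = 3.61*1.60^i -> [3.61, 5.78, 9.24, 14.79, 23.66]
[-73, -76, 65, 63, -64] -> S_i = Random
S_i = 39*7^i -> [39, 273, 1911, 13377, 93639]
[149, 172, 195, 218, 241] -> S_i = 149 + 23*i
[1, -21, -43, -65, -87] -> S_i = 1 + -22*i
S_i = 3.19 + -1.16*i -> [3.19, 2.03, 0.87, -0.29, -1.45]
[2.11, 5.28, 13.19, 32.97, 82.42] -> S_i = 2.11*2.50^i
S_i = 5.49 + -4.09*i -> [5.49, 1.4, -2.69, -6.78, -10.87]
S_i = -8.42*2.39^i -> [-8.42, -20.12, -48.1, -114.95, -274.73]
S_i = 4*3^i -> [4, 12, 36, 108, 324]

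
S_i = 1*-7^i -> [1, -7, 49, -343, 2401]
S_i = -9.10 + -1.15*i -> [-9.1, -10.25, -11.4, -12.55, -13.7]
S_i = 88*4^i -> [88, 352, 1408, 5632, 22528]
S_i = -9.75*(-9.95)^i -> [-9.75, 97.01, -965.27, 9604.48, -95564.58]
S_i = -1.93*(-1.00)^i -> [-1.93, 1.93, -1.93, 1.93, -1.93]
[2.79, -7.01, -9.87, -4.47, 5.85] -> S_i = Random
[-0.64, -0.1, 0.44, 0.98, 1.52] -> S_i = -0.64 + 0.54*i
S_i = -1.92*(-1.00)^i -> [-1.92, 1.92, -1.92, 1.92, -1.92]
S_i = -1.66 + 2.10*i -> [-1.66, 0.44, 2.54, 4.64, 6.74]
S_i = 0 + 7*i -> [0, 7, 14, 21, 28]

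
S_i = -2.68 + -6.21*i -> [-2.68, -8.89, -15.1, -21.31, -27.52]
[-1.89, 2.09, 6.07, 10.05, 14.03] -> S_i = -1.89 + 3.98*i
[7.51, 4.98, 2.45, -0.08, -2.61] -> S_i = 7.51 + -2.53*i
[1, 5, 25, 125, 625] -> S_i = 1*5^i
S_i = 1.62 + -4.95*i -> [1.62, -3.33, -8.28, -13.23, -18.18]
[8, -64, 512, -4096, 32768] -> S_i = 8*-8^i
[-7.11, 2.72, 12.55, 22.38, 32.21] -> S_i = -7.11 + 9.83*i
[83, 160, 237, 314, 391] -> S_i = 83 + 77*i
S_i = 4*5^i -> [4, 20, 100, 500, 2500]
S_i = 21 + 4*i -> [21, 25, 29, 33, 37]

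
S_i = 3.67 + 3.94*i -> [3.67, 7.61, 11.55, 15.49, 19.43]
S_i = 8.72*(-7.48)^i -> [8.72, -65.23, 487.89, -3649.4, 27297.5]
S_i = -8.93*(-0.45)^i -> [-8.93, 4.02, -1.81, 0.81, -0.37]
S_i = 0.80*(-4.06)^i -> [0.8, -3.25, 13.19, -53.54, 217.37]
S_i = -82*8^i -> [-82, -656, -5248, -41984, -335872]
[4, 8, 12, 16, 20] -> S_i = 4 + 4*i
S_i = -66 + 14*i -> [-66, -52, -38, -24, -10]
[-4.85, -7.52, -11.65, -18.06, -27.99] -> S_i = -4.85*1.55^i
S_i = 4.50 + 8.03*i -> [4.5, 12.53, 20.56, 28.59, 36.62]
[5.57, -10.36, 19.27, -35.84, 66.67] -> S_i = 5.57*(-1.86)^i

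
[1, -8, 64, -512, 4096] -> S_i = 1*-8^i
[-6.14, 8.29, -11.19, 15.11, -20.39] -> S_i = -6.14*(-1.35)^i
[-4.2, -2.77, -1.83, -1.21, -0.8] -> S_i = -4.20*0.66^i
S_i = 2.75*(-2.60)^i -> [2.75, -7.15, 18.59, -48.33, 125.67]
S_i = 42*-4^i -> [42, -168, 672, -2688, 10752]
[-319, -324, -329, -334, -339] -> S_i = -319 + -5*i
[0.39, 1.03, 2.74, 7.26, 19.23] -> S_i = 0.39*2.65^i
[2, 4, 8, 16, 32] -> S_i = 2*2^i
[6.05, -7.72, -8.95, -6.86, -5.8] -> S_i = Random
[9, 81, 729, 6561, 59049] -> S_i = 9*9^i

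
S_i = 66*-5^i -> [66, -330, 1650, -8250, 41250]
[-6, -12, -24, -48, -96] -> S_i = -6*2^i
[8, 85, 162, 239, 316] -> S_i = 8 + 77*i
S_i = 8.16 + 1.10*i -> [8.16, 9.26, 10.36, 11.46, 12.56]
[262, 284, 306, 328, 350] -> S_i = 262 + 22*i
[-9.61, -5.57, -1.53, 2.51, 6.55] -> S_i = -9.61 + 4.04*i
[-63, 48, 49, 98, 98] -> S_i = Random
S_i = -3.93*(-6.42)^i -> [-3.93, 25.23, -161.98, 1039.91, -6676.25]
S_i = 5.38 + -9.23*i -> [5.38, -3.85, -13.08, -22.31, -31.54]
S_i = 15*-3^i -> [15, -45, 135, -405, 1215]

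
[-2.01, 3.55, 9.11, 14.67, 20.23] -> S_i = -2.01 + 5.56*i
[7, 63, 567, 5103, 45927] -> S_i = 7*9^i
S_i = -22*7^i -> [-22, -154, -1078, -7546, -52822]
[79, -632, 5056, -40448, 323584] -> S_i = 79*-8^i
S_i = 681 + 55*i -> [681, 736, 791, 846, 901]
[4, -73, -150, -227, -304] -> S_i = 4 + -77*i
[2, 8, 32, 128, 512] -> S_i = 2*4^i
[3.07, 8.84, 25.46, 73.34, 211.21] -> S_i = 3.07*2.88^i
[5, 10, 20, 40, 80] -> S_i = 5*2^i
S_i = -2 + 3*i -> [-2, 1, 4, 7, 10]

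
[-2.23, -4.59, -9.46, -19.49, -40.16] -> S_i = -2.23*2.06^i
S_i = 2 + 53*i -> [2, 55, 108, 161, 214]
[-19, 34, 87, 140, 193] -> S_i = -19 + 53*i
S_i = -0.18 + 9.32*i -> [-0.18, 9.14, 18.46, 27.78, 37.1]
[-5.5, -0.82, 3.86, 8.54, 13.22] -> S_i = -5.50 + 4.68*i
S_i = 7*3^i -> [7, 21, 63, 189, 567]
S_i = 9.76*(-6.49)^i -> [9.76, -63.34, 411.09, -2667.99, 17315.24]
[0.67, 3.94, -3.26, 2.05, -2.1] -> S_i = Random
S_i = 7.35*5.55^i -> [7.35, 40.79, 226.4, 1256.51, 6973.64]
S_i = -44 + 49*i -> [-44, 5, 54, 103, 152]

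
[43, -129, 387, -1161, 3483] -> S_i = 43*-3^i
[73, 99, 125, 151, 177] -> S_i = 73 + 26*i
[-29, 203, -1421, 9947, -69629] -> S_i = -29*-7^i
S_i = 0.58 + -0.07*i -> [0.58, 0.51, 0.44, 0.37, 0.3]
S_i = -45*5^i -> [-45, -225, -1125, -5625, -28125]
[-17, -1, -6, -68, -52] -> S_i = Random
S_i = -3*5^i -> [-3, -15, -75, -375, -1875]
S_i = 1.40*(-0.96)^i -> [1.4, -1.34, 1.29, -1.24, 1.19]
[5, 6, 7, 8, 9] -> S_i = 5 + 1*i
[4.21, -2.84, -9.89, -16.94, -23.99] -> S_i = 4.21 + -7.05*i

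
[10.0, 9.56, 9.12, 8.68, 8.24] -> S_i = 10.00 + -0.44*i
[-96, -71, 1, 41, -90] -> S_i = Random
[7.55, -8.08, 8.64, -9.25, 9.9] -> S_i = 7.55*(-1.07)^i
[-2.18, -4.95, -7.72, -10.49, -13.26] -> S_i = -2.18 + -2.77*i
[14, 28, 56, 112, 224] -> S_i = 14*2^i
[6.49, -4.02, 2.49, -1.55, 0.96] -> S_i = 6.49*(-0.62)^i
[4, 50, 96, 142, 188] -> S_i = 4 + 46*i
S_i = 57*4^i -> [57, 228, 912, 3648, 14592]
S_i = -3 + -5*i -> [-3, -8, -13, -18, -23]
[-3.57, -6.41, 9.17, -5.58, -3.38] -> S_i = Random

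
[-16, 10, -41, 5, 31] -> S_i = Random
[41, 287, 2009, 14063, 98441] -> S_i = 41*7^i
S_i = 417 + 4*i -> [417, 421, 425, 429, 433]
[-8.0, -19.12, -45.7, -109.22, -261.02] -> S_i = -8.00*2.39^i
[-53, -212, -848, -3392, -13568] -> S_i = -53*4^i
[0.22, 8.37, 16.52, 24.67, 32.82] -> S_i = 0.22 + 8.15*i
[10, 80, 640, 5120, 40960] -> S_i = 10*8^i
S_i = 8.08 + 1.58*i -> [8.08, 9.66, 11.24, 12.82, 14.4]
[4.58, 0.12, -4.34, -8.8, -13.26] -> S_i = 4.58 + -4.46*i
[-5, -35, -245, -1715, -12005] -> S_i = -5*7^i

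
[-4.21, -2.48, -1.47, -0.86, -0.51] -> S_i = -4.21*0.59^i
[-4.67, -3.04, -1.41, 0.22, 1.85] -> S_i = -4.67 + 1.63*i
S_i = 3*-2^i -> [3, -6, 12, -24, 48]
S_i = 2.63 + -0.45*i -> [2.63, 2.18, 1.73, 1.28, 0.83]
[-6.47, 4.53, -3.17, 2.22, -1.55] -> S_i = -6.47*(-0.70)^i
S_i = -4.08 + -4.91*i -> [-4.08, -8.99, -13.9, -18.81, -23.72]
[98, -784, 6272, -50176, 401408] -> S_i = 98*-8^i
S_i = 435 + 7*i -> [435, 442, 449, 456, 463]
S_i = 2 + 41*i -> [2, 43, 84, 125, 166]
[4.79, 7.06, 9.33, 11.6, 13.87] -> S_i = 4.79 + 2.27*i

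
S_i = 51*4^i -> [51, 204, 816, 3264, 13056]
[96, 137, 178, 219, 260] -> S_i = 96 + 41*i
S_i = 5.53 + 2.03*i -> [5.53, 7.56, 9.59, 11.62, 13.65]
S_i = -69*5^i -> [-69, -345, -1725, -8625, -43125]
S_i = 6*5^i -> [6, 30, 150, 750, 3750]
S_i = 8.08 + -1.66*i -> [8.08, 6.42, 4.76, 3.1, 1.44]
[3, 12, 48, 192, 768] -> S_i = 3*4^i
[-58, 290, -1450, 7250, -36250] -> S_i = -58*-5^i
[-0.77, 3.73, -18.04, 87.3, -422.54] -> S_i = -0.77*(-4.84)^i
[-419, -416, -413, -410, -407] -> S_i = -419 + 3*i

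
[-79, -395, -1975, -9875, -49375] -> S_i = -79*5^i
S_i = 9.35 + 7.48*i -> [9.35, 16.83, 24.31, 31.79, 39.27]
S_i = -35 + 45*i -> [-35, 10, 55, 100, 145]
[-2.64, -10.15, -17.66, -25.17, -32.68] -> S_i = -2.64 + -7.51*i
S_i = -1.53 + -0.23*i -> [-1.53, -1.76, -1.99, -2.22, -2.45]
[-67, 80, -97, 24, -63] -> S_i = Random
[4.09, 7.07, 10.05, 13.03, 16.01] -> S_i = 4.09 + 2.98*i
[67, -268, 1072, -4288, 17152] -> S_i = 67*-4^i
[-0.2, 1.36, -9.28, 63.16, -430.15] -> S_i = -0.20*(-6.81)^i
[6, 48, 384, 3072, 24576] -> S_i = 6*8^i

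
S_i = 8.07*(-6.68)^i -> [8.07, -53.91, 360.1, -2405.49, 16068.65]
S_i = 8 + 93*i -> [8, 101, 194, 287, 380]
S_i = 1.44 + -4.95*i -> [1.44, -3.51, -8.46, -13.41, -18.36]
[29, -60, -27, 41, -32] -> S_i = Random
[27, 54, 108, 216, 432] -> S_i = 27*2^i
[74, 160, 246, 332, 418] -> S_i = 74 + 86*i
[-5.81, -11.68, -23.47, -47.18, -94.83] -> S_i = -5.81*2.01^i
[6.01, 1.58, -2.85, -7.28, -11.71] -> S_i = 6.01 + -4.43*i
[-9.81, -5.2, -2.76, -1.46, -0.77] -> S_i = -9.81*0.53^i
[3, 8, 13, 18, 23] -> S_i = 3 + 5*i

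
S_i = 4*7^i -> [4, 28, 196, 1372, 9604]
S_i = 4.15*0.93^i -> [4.15, 3.86, 3.59, 3.34, 3.1]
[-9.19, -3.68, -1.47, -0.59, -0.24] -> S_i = -9.19*0.40^i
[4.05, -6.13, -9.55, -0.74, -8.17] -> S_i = Random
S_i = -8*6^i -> [-8, -48, -288, -1728, -10368]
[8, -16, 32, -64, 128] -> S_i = 8*-2^i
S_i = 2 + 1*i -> [2, 3, 4, 5, 6]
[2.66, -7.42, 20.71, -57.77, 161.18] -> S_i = 2.66*(-2.79)^i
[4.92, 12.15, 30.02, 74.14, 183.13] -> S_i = 4.92*2.47^i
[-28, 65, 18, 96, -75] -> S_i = Random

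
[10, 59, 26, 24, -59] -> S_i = Random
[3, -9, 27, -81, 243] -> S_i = 3*-3^i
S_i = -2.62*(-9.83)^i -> [-2.62, 25.75, -253.17, 2488.64, -24463.32]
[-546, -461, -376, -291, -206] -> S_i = -546 + 85*i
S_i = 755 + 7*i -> [755, 762, 769, 776, 783]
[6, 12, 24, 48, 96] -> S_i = 6*2^i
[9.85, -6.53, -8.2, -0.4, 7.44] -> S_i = Random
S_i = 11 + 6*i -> [11, 17, 23, 29, 35]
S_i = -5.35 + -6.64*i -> [-5.35, -11.99, -18.63, -25.27, -31.91]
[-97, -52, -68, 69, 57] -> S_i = Random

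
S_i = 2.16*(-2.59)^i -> [2.16, -5.59, 14.49, -37.53, 97.2]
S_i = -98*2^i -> [-98, -196, -392, -784, -1568]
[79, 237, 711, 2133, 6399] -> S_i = 79*3^i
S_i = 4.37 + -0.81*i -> [4.37, 3.56, 2.75, 1.94, 1.13]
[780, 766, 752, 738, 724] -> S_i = 780 + -14*i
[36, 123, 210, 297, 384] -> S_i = 36 + 87*i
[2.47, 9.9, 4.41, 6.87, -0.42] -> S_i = Random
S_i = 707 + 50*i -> [707, 757, 807, 857, 907]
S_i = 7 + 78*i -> [7, 85, 163, 241, 319]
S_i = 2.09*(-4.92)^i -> [2.09, -10.28, 50.59, -248.91, 1224.64]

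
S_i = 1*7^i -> [1, 7, 49, 343, 2401]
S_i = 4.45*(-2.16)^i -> [4.45, -9.61, 20.76, -44.85, 96.87]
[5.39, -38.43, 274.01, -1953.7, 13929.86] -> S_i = 5.39*(-7.13)^i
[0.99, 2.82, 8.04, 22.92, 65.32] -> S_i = 0.99*2.85^i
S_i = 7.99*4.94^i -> [7.99, 39.47, 194.98, 963.22, 4758.33]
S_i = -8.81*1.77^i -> [-8.81, -15.59, -27.6, -48.85, -86.47]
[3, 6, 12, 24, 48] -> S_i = 3*2^i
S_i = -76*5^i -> [-76, -380, -1900, -9500, -47500]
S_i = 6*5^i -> [6, 30, 150, 750, 3750]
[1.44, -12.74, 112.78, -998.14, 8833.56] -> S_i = 1.44*(-8.85)^i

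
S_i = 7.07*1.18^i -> [7.07, 8.34, 9.84, 11.62, 13.71]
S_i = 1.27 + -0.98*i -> [1.27, 0.29, -0.69, -1.67, -2.65]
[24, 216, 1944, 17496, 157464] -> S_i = 24*9^i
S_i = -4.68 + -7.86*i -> [-4.68, -12.54, -20.4, -28.26, -36.12]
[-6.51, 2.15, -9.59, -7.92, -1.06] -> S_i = Random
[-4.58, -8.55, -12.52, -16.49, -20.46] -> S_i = -4.58 + -3.97*i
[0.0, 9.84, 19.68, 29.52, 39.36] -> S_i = 0.00 + 9.84*i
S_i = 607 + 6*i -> [607, 613, 619, 625, 631]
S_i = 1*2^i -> [1, 2, 4, 8, 16]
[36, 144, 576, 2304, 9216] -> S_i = 36*4^i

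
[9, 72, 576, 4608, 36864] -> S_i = 9*8^i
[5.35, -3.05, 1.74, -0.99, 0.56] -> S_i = 5.35*(-0.57)^i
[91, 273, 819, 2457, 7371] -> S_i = 91*3^i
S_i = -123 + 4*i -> [-123, -119, -115, -111, -107]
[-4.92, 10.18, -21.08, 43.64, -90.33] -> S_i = -4.92*(-2.07)^i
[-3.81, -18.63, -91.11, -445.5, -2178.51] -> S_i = -3.81*4.89^i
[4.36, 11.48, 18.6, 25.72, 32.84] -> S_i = 4.36 + 7.12*i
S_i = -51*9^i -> [-51, -459, -4131, -37179, -334611]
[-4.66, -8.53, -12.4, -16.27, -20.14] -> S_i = -4.66 + -3.87*i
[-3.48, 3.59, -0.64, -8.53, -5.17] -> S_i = Random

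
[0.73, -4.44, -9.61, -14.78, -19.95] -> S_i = 0.73 + -5.17*i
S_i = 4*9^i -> [4, 36, 324, 2916, 26244]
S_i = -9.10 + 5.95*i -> [-9.1, -3.15, 2.8, 8.75, 14.7]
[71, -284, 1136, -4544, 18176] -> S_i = 71*-4^i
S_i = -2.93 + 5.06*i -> [-2.93, 2.13, 7.19, 12.25, 17.31]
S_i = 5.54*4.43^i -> [5.54, 24.54, 108.72, 481.64, 2133.66]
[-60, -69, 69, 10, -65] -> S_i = Random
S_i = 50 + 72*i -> [50, 122, 194, 266, 338]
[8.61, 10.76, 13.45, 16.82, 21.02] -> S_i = 8.61*1.25^i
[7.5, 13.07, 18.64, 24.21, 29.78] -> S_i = 7.50 + 5.57*i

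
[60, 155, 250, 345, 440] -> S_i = 60 + 95*i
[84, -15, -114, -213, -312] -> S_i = 84 + -99*i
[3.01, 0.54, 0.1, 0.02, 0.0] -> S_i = 3.01*0.18^i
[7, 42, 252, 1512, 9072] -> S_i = 7*6^i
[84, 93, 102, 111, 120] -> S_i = 84 + 9*i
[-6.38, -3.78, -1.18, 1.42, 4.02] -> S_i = -6.38 + 2.60*i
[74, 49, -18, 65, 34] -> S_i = Random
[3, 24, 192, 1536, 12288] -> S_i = 3*8^i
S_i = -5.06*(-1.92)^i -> [-5.06, 9.72, -18.65, 35.81, -68.76]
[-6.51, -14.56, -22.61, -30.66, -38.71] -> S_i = -6.51 + -8.05*i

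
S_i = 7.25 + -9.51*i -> [7.25, -2.26, -11.77, -21.28, -30.79]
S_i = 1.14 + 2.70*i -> [1.14, 3.84, 6.54, 9.24, 11.94]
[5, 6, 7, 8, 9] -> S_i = 5 + 1*i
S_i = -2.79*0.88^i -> [-2.79, -2.46, -2.16, -1.9, -1.67]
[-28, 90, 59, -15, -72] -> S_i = Random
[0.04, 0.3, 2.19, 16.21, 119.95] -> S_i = 0.04*7.40^i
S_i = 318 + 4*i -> [318, 322, 326, 330, 334]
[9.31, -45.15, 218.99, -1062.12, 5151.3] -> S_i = 9.31*(-4.85)^i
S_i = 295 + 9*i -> [295, 304, 313, 322, 331]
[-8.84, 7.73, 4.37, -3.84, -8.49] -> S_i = Random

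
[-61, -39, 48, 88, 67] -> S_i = Random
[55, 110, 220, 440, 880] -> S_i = 55*2^i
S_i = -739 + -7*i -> [-739, -746, -753, -760, -767]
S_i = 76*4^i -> [76, 304, 1216, 4864, 19456]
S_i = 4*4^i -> [4, 16, 64, 256, 1024]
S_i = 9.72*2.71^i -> [9.72, 26.34, 71.38, 193.45, 524.26]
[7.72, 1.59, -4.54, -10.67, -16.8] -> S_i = 7.72 + -6.13*i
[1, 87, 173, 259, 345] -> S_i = 1 + 86*i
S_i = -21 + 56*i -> [-21, 35, 91, 147, 203]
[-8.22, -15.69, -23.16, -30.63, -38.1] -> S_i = -8.22 + -7.47*i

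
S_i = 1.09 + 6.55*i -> [1.09, 7.64, 14.19, 20.74, 27.29]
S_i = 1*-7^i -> [1, -7, 49, -343, 2401]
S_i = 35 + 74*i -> [35, 109, 183, 257, 331]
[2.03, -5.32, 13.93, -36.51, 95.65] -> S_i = 2.03*(-2.62)^i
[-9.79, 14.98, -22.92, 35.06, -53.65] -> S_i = -9.79*(-1.53)^i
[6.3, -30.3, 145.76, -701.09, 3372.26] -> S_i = 6.30*(-4.81)^i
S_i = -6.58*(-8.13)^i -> [-6.58, 53.5, -434.92, 3535.88, -28746.71]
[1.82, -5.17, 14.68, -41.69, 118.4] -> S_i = 1.82*(-2.84)^i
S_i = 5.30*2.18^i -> [5.3, 11.55, 25.19, 54.91, 119.7]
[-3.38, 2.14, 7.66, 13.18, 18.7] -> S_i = -3.38 + 5.52*i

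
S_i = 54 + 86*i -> [54, 140, 226, 312, 398]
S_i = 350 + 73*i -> [350, 423, 496, 569, 642]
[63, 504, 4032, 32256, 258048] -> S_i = 63*8^i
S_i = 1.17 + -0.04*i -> [1.17, 1.13, 1.09, 1.05, 1.01]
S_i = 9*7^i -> [9, 63, 441, 3087, 21609]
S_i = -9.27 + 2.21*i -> [-9.27, -7.06, -4.85, -2.64, -0.43]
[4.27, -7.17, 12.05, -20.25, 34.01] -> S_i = 4.27*(-1.68)^i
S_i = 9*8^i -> [9, 72, 576, 4608, 36864]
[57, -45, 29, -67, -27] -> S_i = Random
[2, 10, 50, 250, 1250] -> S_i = 2*5^i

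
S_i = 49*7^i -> [49, 343, 2401, 16807, 117649]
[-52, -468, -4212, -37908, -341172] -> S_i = -52*9^i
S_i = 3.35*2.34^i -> [3.35, 7.84, 18.34, 42.92, 100.44]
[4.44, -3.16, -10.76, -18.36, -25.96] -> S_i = 4.44 + -7.60*i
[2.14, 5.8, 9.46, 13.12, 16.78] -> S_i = 2.14 + 3.66*i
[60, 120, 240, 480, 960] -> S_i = 60*2^i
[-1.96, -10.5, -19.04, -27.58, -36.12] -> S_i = -1.96 + -8.54*i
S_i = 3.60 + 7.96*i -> [3.6, 11.56, 19.52, 27.48, 35.44]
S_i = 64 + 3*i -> [64, 67, 70, 73, 76]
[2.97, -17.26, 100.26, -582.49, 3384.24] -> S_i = 2.97*(-5.81)^i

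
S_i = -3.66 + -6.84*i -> [-3.66, -10.5, -17.34, -24.18, -31.02]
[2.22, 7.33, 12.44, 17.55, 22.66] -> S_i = 2.22 + 5.11*i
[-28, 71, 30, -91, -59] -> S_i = Random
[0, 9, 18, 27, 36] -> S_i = 0 + 9*i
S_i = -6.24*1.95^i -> [-6.24, -12.17, -23.73, -46.27, -90.22]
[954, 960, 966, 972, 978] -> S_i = 954 + 6*i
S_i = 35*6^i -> [35, 210, 1260, 7560, 45360]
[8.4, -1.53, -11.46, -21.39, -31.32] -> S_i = 8.40 + -9.93*i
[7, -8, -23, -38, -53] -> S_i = 7 + -15*i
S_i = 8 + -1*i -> [8, 7, 6, 5, 4]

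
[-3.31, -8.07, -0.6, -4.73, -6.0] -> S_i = Random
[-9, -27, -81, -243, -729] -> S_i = -9*3^i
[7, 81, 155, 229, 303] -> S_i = 7 + 74*i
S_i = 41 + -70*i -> [41, -29, -99, -169, -239]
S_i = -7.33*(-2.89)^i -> [-7.33, 21.18, -61.22, 176.93, -511.32]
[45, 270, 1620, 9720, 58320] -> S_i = 45*6^i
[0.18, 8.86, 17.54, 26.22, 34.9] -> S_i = 0.18 + 8.68*i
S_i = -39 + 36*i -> [-39, -3, 33, 69, 105]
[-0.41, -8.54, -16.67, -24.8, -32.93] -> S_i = -0.41 + -8.13*i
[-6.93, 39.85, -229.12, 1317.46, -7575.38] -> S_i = -6.93*(-5.75)^i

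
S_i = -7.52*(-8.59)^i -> [-7.52, 64.6, -554.89, 4766.48, -40944.02]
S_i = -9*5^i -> [-9, -45, -225, -1125, -5625]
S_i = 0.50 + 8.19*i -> [0.5, 8.69, 16.88, 25.07, 33.26]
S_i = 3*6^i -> [3, 18, 108, 648, 3888]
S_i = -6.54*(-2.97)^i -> [-6.54, 19.42, -57.69, 171.34, -508.87]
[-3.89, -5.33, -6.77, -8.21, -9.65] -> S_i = -3.89 + -1.44*i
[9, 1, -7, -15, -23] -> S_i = 9 + -8*i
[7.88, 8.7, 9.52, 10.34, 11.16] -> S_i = 7.88 + 0.82*i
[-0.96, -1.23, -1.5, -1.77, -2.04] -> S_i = -0.96 + -0.27*i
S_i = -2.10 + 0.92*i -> [-2.1, -1.18, -0.26, 0.66, 1.58]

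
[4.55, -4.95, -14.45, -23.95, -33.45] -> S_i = 4.55 + -9.50*i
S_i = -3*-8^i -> [-3, 24, -192, 1536, -12288]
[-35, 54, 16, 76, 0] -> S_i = Random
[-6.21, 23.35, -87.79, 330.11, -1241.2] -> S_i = -6.21*(-3.76)^i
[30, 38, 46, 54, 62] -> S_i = 30 + 8*i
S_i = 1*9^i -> [1, 9, 81, 729, 6561]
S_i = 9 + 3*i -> [9, 12, 15, 18, 21]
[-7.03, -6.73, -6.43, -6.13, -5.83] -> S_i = -7.03 + 0.30*i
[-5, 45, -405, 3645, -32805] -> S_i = -5*-9^i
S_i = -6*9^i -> [-6, -54, -486, -4374, -39366]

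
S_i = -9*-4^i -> [-9, 36, -144, 576, -2304]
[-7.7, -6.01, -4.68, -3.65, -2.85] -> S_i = -7.70*0.78^i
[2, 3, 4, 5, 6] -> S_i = 2 + 1*i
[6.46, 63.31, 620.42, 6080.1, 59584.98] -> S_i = 6.46*9.80^i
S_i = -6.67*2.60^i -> [-6.67, -17.34, -45.09, -117.23, -304.8]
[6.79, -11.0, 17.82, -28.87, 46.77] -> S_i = 6.79*(-1.62)^i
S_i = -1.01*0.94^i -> [-1.01, -0.95, -0.89, -0.84, -0.79]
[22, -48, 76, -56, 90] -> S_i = Random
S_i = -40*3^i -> [-40, -120, -360, -1080, -3240]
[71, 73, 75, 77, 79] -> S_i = 71 + 2*i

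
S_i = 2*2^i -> [2, 4, 8, 16, 32]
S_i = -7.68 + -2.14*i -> [-7.68, -9.82, -11.96, -14.1, -16.24]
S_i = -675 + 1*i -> [-675, -674, -673, -672, -671]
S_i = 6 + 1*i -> [6, 7, 8, 9, 10]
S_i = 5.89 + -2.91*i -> [5.89, 2.98, 0.07, -2.84, -5.75]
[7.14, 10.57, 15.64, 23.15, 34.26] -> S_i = 7.14*1.48^i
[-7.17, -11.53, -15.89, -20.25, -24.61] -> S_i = -7.17 + -4.36*i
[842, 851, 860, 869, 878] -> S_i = 842 + 9*i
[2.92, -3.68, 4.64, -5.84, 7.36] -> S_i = 2.92*(-1.26)^i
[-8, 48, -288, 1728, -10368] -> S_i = -8*-6^i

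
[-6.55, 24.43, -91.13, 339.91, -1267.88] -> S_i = -6.55*(-3.73)^i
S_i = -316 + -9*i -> [-316, -325, -334, -343, -352]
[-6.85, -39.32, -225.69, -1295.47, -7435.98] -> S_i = -6.85*5.74^i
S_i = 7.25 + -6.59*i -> [7.25, 0.66, -5.93, -12.52, -19.11]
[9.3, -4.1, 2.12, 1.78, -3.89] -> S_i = Random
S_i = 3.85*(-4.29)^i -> [3.85, -16.52, 70.86, -303.97, 1304.04]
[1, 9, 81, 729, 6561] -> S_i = 1*9^i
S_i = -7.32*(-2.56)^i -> [-7.32, 18.74, -47.97, 122.81, -314.39]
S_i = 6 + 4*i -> [6, 10, 14, 18, 22]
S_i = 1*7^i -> [1, 7, 49, 343, 2401]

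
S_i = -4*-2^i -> [-4, 8, -16, 32, -64]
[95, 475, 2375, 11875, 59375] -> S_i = 95*5^i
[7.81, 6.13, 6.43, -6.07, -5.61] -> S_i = Random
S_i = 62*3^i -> [62, 186, 558, 1674, 5022]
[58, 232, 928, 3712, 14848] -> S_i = 58*4^i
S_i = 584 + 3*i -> [584, 587, 590, 593, 596]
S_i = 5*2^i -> [5, 10, 20, 40, 80]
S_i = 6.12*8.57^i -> [6.12, 52.45, 449.48, 3852.07, 33012.22]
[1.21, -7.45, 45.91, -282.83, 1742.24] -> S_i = 1.21*(-6.16)^i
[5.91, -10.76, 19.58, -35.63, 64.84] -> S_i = 5.91*(-1.82)^i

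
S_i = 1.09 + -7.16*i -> [1.09, -6.07, -13.23, -20.39, -27.55]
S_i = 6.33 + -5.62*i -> [6.33, 0.71, -4.91, -10.53, -16.15]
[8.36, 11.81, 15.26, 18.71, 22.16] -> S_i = 8.36 + 3.45*i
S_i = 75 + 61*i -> [75, 136, 197, 258, 319]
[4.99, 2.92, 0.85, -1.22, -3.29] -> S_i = 4.99 + -2.07*i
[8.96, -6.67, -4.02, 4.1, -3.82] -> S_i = Random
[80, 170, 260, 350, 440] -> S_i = 80 + 90*i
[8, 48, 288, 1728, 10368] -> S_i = 8*6^i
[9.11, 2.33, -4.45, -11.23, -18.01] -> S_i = 9.11 + -6.78*i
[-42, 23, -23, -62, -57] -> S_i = Random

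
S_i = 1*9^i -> [1, 9, 81, 729, 6561]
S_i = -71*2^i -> [-71, -142, -284, -568, -1136]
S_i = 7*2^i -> [7, 14, 28, 56, 112]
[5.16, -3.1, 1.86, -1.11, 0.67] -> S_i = 5.16*(-0.60)^i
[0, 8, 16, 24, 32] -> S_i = 0 + 8*i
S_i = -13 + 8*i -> [-13, -5, 3, 11, 19]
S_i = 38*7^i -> [38, 266, 1862, 13034, 91238]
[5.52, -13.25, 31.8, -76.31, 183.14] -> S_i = 5.52*(-2.40)^i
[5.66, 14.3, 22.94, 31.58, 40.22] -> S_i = 5.66 + 8.64*i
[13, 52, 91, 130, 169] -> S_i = 13 + 39*i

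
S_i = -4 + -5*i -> [-4, -9, -14, -19, -24]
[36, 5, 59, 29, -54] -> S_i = Random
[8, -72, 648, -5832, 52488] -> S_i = 8*-9^i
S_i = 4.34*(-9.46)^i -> [4.34, -41.06, 388.39, -3674.2, 34757.96]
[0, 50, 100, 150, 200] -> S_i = 0 + 50*i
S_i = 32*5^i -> [32, 160, 800, 4000, 20000]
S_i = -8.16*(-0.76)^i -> [-8.16, 6.2, -4.71, 3.58, -2.72]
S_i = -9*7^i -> [-9, -63, -441, -3087, -21609]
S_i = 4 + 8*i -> [4, 12, 20, 28, 36]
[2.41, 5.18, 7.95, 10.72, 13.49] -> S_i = 2.41 + 2.77*i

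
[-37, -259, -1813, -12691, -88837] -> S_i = -37*7^i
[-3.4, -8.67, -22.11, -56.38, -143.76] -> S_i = -3.40*2.55^i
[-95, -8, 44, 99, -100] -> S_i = Random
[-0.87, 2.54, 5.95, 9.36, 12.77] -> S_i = -0.87 + 3.41*i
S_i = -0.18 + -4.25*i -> [-0.18, -4.43, -8.68, -12.93, -17.18]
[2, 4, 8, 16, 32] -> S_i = 2*2^i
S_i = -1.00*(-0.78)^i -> [-1.0, 0.78, -0.61, 0.47, -0.37]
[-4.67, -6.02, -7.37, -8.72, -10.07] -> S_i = -4.67 + -1.35*i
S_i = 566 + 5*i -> [566, 571, 576, 581, 586]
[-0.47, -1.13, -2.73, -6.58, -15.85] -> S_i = -0.47*2.41^i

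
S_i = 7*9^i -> [7, 63, 567, 5103, 45927]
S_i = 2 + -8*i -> [2, -6, -14, -22, -30]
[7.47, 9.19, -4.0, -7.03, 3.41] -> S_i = Random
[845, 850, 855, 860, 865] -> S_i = 845 + 5*i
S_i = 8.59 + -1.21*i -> [8.59, 7.38, 6.17, 4.96, 3.75]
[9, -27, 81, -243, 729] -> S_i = 9*-3^i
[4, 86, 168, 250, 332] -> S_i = 4 + 82*i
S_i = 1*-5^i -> [1, -5, 25, -125, 625]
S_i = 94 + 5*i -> [94, 99, 104, 109, 114]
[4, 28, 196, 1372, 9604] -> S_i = 4*7^i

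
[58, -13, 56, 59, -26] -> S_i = Random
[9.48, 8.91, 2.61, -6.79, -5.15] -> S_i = Random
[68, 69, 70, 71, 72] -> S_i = 68 + 1*i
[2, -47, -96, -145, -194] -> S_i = 2 + -49*i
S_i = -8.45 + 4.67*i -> [-8.45, -3.78, 0.89, 5.56, 10.23]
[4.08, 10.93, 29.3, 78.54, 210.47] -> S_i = 4.08*2.68^i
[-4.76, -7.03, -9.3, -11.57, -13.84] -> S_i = -4.76 + -2.27*i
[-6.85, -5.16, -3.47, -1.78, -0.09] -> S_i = -6.85 + 1.69*i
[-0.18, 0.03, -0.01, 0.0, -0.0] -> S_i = -0.18*(-0.19)^i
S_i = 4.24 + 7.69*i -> [4.24, 11.93, 19.62, 27.31, 35.0]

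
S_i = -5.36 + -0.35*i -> [-5.36, -5.71, -6.06, -6.41, -6.76]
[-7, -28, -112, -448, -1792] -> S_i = -7*4^i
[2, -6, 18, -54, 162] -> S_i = 2*-3^i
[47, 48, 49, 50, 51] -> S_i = 47 + 1*i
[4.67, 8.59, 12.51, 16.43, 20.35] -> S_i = 4.67 + 3.92*i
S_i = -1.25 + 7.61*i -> [-1.25, 6.36, 13.97, 21.58, 29.19]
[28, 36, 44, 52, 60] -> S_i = 28 + 8*i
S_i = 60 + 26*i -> [60, 86, 112, 138, 164]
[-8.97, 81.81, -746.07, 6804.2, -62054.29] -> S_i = -8.97*(-9.12)^i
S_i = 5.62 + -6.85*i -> [5.62, -1.23, -8.08, -14.93, -21.78]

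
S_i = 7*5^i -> [7, 35, 175, 875, 4375]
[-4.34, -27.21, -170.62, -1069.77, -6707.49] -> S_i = -4.34*6.27^i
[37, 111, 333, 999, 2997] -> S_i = 37*3^i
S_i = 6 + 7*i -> [6, 13, 20, 27, 34]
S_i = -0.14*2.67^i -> [-0.14, -0.37, -1.0, -2.66, -7.11]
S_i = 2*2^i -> [2, 4, 8, 16, 32]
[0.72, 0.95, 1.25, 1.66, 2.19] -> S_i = 0.72*1.32^i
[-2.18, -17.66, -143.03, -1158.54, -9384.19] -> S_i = -2.18*8.10^i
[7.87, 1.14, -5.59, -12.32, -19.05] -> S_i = 7.87 + -6.73*i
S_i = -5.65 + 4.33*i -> [-5.65, -1.32, 3.01, 7.34, 11.67]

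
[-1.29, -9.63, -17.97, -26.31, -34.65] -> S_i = -1.29 + -8.34*i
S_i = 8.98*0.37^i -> [8.98, 3.32, 1.23, 0.45, 0.17]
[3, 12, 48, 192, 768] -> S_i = 3*4^i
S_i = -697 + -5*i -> [-697, -702, -707, -712, -717]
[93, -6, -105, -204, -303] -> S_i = 93 + -99*i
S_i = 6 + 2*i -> [6, 8, 10, 12, 14]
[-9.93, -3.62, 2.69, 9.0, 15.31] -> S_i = -9.93 + 6.31*i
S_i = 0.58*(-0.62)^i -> [0.58, -0.36, 0.22, -0.14, 0.09]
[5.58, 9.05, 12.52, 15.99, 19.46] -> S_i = 5.58 + 3.47*i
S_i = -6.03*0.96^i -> [-6.03, -5.79, -5.56, -5.33, -5.12]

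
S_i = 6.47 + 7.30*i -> [6.47, 13.77, 21.07, 28.37, 35.67]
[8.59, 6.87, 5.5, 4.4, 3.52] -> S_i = 8.59*0.80^i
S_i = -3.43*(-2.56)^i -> [-3.43, 8.78, -22.48, 57.55, -147.32]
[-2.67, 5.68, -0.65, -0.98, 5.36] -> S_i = Random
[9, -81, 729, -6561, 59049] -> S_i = 9*-9^i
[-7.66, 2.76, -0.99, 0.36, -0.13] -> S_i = -7.66*(-0.36)^i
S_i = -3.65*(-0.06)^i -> [-3.65, 0.22, -0.01, 0.0, -0.0]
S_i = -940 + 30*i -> [-940, -910, -880, -850, -820]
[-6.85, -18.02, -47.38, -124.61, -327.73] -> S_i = -6.85*2.63^i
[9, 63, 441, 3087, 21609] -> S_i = 9*7^i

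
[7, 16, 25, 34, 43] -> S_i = 7 + 9*i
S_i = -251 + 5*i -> [-251, -246, -241, -236, -231]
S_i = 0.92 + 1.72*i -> [0.92, 2.64, 4.36, 6.08, 7.8]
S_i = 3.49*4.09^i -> [3.49, 14.27, 58.38, 238.78, 976.6]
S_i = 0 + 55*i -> [0, 55, 110, 165, 220]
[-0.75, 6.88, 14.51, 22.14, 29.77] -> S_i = -0.75 + 7.63*i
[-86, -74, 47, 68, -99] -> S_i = Random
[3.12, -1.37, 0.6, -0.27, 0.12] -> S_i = 3.12*(-0.44)^i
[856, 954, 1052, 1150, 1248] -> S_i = 856 + 98*i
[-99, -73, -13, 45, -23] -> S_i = Random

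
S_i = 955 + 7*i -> [955, 962, 969, 976, 983]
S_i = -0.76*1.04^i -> [-0.76, -0.79, -0.82, -0.85, -0.89]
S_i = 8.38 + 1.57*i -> [8.38, 9.95, 11.52, 13.09, 14.66]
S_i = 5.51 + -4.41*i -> [5.51, 1.1, -3.31, -7.72, -12.13]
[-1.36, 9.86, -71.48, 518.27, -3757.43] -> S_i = -1.36*(-7.25)^i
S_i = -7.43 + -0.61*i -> [-7.43, -8.04, -8.65, -9.26, -9.87]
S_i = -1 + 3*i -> [-1, 2, 5, 8, 11]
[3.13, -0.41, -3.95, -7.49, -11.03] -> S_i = 3.13 + -3.54*i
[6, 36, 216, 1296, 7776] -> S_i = 6*6^i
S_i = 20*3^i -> [20, 60, 180, 540, 1620]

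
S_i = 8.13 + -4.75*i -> [8.13, 3.38, -1.37, -6.12, -10.87]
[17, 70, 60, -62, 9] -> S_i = Random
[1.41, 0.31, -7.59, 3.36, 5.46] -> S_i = Random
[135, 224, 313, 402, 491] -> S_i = 135 + 89*i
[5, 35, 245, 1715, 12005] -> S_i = 5*7^i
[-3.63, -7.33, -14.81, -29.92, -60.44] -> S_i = -3.63*2.02^i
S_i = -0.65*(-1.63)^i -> [-0.65, 1.06, -1.73, 2.81, -4.59]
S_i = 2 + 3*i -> [2, 5, 8, 11, 14]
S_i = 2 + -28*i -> [2, -26, -54, -82, -110]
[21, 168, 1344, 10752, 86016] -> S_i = 21*8^i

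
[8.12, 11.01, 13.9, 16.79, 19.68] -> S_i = 8.12 + 2.89*i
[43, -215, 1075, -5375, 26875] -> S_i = 43*-5^i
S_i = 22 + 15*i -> [22, 37, 52, 67, 82]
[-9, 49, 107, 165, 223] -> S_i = -9 + 58*i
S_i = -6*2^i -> [-6, -12, -24, -48, -96]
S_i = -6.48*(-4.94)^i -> [-6.48, 32.01, -158.14, 781.19, -3859.07]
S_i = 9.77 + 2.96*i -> [9.77, 12.73, 15.69, 18.65, 21.61]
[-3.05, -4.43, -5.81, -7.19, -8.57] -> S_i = -3.05 + -1.38*i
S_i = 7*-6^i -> [7, -42, 252, -1512, 9072]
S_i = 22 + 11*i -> [22, 33, 44, 55, 66]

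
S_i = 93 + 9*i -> [93, 102, 111, 120, 129]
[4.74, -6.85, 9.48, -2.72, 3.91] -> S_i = Random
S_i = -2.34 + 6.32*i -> [-2.34, 3.98, 10.3, 16.62, 22.94]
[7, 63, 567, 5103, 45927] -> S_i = 7*9^i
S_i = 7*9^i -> [7, 63, 567, 5103, 45927]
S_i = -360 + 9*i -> [-360, -351, -342, -333, -324]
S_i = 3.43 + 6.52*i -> [3.43, 9.95, 16.47, 22.99, 29.51]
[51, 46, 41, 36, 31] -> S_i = 51 + -5*i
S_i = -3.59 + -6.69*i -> [-3.59, -10.28, -16.97, -23.66, -30.35]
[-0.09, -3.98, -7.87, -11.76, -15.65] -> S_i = -0.09 + -3.89*i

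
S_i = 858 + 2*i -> [858, 860, 862, 864, 866]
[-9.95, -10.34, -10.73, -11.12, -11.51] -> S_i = -9.95 + -0.39*i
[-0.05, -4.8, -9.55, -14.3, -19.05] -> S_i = -0.05 + -4.75*i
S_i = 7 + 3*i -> [7, 10, 13, 16, 19]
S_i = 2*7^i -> [2, 14, 98, 686, 4802]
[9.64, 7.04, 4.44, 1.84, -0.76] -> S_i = 9.64 + -2.60*i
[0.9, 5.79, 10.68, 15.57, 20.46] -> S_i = 0.90 + 4.89*i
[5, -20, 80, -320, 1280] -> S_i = 5*-4^i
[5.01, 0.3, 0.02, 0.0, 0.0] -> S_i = 5.01*0.06^i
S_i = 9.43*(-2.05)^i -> [9.43, -19.33, 39.63, -81.24, 166.54]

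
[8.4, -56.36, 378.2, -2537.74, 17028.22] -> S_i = 8.40*(-6.71)^i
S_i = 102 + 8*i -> [102, 110, 118, 126, 134]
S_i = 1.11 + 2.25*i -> [1.11, 3.36, 5.61, 7.86, 10.11]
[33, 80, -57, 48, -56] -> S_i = Random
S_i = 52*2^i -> [52, 104, 208, 416, 832]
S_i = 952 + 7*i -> [952, 959, 966, 973, 980]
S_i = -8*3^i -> [-8, -24, -72, -216, -648]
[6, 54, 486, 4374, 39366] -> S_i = 6*9^i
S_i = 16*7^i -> [16, 112, 784, 5488, 38416]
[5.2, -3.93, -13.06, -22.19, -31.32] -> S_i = 5.20 + -9.13*i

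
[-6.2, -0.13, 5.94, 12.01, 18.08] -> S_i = -6.20 + 6.07*i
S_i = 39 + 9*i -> [39, 48, 57, 66, 75]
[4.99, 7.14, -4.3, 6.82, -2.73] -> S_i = Random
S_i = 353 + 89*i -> [353, 442, 531, 620, 709]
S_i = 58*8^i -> [58, 464, 3712, 29696, 237568]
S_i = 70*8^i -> [70, 560, 4480, 35840, 286720]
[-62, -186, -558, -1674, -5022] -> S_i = -62*3^i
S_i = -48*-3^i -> [-48, 144, -432, 1296, -3888]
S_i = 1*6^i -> [1, 6, 36, 216, 1296]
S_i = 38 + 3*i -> [38, 41, 44, 47, 50]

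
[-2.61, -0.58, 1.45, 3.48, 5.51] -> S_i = -2.61 + 2.03*i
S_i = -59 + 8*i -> [-59, -51, -43, -35, -27]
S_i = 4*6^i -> [4, 24, 144, 864, 5184]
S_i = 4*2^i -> [4, 8, 16, 32, 64]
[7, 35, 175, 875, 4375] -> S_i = 7*5^i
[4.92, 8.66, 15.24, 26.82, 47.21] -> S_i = 4.92*1.76^i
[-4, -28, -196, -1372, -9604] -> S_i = -4*7^i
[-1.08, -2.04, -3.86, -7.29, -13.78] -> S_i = -1.08*1.89^i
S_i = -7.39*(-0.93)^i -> [-7.39, 6.87, -6.39, 5.94, -5.53]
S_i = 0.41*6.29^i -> [0.41, 2.58, 16.22, 102.03, 641.78]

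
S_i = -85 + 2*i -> [-85, -83, -81, -79, -77]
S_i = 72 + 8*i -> [72, 80, 88, 96, 104]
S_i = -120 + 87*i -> [-120, -33, 54, 141, 228]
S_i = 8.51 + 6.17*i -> [8.51, 14.68, 20.85, 27.02, 33.19]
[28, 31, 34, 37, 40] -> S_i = 28 + 3*i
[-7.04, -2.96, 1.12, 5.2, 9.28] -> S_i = -7.04 + 4.08*i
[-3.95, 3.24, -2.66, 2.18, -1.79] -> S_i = -3.95*(-0.82)^i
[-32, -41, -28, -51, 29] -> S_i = Random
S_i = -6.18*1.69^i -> [-6.18, -10.44, -17.65, -29.83, -50.41]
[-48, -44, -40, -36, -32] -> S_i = -48 + 4*i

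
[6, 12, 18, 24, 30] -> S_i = 6 + 6*i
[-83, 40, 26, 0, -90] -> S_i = Random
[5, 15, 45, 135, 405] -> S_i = 5*3^i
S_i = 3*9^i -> [3, 27, 243, 2187, 19683]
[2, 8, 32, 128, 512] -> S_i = 2*4^i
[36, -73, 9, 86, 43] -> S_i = Random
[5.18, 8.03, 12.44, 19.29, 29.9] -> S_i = 5.18*1.55^i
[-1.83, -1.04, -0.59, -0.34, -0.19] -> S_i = -1.83*0.57^i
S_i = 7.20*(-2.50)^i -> [7.2, -18.0, 45.0, -112.5, 281.25]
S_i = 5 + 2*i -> [5, 7, 9, 11, 13]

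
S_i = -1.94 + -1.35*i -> [-1.94, -3.29, -4.64, -5.99, -7.34]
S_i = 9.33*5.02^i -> [9.33, 46.84, 235.12, 1180.3, 5925.11]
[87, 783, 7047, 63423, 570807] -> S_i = 87*9^i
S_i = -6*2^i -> [-6, -12, -24, -48, -96]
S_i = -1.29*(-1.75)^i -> [-1.29, 2.26, -3.95, 6.91, -12.1]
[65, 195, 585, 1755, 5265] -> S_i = 65*3^i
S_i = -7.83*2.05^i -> [-7.83, -16.05, -32.91, -67.46, -138.29]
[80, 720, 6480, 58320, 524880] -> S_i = 80*9^i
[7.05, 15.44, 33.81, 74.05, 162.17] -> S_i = 7.05*2.19^i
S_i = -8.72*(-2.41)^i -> [-8.72, 21.02, -50.65, 122.06, -294.16]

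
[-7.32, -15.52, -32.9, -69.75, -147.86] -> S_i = -7.32*2.12^i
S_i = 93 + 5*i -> [93, 98, 103, 108, 113]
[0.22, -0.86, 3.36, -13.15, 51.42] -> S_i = 0.22*(-3.91)^i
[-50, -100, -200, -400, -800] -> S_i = -50*2^i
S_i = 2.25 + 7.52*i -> [2.25, 9.77, 17.29, 24.81, 32.33]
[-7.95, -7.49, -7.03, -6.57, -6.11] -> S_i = -7.95 + 0.46*i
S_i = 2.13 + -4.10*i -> [2.13, -1.97, -6.07, -10.17, -14.27]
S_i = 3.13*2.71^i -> [3.13, 8.48, 22.99, 62.29, 168.82]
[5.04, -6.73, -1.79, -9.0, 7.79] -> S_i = Random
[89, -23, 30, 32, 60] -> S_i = Random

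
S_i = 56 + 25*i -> [56, 81, 106, 131, 156]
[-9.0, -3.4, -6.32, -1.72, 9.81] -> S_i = Random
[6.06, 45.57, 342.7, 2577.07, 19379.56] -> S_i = 6.06*7.52^i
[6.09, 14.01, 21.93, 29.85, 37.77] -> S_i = 6.09 + 7.92*i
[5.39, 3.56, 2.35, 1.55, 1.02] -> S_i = 5.39*0.66^i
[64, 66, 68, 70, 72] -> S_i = 64 + 2*i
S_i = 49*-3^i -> [49, -147, 441, -1323, 3969]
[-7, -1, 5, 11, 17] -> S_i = -7 + 6*i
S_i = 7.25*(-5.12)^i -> [7.25, -37.12, 190.05, -973.08, 4982.16]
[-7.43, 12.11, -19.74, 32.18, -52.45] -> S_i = -7.43*(-1.63)^i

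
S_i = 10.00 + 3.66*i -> [10.0, 13.66, 17.32, 20.98, 24.64]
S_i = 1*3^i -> [1, 3, 9, 27, 81]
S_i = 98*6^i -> [98, 588, 3528, 21168, 127008]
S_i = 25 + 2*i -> [25, 27, 29, 31, 33]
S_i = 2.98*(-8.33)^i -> [2.98, -24.82, 206.78, -1722.47, 14348.16]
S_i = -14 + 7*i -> [-14, -7, 0, 7, 14]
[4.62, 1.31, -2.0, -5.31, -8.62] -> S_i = 4.62 + -3.31*i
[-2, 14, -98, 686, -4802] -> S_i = -2*-7^i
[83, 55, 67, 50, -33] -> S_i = Random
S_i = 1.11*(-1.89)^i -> [1.11, -2.1, 3.97, -7.49, 14.16]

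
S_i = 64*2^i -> [64, 128, 256, 512, 1024]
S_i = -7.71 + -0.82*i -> [-7.71, -8.53, -9.35, -10.17, -10.99]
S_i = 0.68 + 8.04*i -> [0.68, 8.72, 16.76, 24.8, 32.84]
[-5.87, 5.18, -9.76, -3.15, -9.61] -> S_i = Random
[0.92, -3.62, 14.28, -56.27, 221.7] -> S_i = 0.92*(-3.94)^i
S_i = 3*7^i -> [3, 21, 147, 1029, 7203]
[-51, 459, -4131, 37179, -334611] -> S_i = -51*-9^i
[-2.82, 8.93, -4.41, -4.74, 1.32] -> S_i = Random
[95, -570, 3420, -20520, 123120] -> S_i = 95*-6^i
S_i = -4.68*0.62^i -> [-4.68, -2.9, -1.8, -1.12, -0.69]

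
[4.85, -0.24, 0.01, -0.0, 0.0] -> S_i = 4.85*(-0.05)^i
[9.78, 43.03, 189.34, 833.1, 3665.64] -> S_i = 9.78*4.40^i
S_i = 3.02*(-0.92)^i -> [3.02, -2.78, 2.56, -2.35, 2.16]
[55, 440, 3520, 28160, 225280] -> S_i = 55*8^i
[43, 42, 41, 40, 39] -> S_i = 43 + -1*i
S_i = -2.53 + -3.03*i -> [-2.53, -5.56, -8.59, -11.62, -14.65]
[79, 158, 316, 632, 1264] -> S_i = 79*2^i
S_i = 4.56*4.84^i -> [4.56, 22.07, 106.82, 517.01, 2502.34]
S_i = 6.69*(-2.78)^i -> [6.69, -18.6, 51.7, -143.73, 399.58]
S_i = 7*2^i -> [7, 14, 28, 56, 112]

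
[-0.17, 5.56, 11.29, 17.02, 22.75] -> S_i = -0.17 + 5.73*i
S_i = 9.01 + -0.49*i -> [9.01, 8.52, 8.03, 7.54, 7.05]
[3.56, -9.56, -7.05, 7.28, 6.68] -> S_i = Random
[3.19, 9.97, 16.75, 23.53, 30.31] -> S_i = 3.19 + 6.78*i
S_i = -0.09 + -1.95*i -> [-0.09, -2.04, -3.99, -5.94, -7.89]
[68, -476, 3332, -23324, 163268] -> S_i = 68*-7^i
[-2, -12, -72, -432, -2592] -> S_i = -2*6^i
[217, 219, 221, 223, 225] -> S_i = 217 + 2*i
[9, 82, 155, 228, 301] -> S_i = 9 + 73*i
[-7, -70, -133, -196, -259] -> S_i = -7 + -63*i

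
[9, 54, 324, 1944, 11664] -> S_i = 9*6^i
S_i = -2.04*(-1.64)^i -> [-2.04, 3.35, -5.49, 9.0, -14.76]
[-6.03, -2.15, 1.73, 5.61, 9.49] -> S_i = -6.03 + 3.88*i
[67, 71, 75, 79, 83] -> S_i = 67 + 4*i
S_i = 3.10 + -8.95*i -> [3.1, -5.85, -14.8, -23.75, -32.7]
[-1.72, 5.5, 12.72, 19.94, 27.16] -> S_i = -1.72 + 7.22*i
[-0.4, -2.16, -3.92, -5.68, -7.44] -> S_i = -0.40 + -1.76*i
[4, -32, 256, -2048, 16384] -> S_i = 4*-8^i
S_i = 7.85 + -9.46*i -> [7.85, -1.61, -11.07, -20.53, -29.99]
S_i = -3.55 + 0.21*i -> [-3.55, -3.34, -3.13, -2.92, -2.71]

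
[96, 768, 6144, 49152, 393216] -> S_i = 96*8^i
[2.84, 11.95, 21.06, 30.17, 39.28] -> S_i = 2.84 + 9.11*i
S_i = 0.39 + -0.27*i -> [0.39, 0.12, -0.15, -0.42, -0.69]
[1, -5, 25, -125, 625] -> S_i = 1*-5^i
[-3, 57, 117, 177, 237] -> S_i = -3 + 60*i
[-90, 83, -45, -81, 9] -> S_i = Random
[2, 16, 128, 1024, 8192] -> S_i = 2*8^i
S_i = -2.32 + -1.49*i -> [-2.32, -3.81, -5.3, -6.79, -8.28]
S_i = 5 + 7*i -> [5, 12, 19, 26, 33]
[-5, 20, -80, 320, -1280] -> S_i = -5*-4^i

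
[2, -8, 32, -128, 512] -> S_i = 2*-4^i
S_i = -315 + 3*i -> [-315, -312, -309, -306, -303]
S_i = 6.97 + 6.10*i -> [6.97, 13.07, 19.17, 25.27, 31.37]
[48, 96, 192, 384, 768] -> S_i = 48*2^i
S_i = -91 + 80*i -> [-91, -11, 69, 149, 229]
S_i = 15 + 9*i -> [15, 24, 33, 42, 51]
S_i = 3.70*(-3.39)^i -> [3.7, -12.54, 42.52, -144.15, 488.65]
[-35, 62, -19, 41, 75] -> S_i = Random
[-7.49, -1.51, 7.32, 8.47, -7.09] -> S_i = Random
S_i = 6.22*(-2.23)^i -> [6.22, -13.87, 30.93, -68.98, 153.82]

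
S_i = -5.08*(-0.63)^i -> [-5.08, 3.2, -2.02, 1.27, -0.8]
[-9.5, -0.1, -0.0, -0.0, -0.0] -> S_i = -9.50*0.01^i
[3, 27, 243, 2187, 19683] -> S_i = 3*9^i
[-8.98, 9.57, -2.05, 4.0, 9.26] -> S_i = Random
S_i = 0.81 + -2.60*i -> [0.81, -1.79, -4.39, -6.99, -9.59]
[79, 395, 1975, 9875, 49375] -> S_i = 79*5^i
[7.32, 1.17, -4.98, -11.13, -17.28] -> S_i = 7.32 + -6.15*i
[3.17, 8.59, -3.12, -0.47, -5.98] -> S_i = Random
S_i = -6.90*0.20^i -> [-6.9, -1.38, -0.28, -0.06, -0.01]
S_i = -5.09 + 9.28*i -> [-5.09, 4.19, 13.47, 22.75, 32.03]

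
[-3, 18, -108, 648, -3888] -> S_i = -3*-6^i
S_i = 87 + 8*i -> [87, 95, 103, 111, 119]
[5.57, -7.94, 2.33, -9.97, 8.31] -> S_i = Random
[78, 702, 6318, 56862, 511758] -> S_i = 78*9^i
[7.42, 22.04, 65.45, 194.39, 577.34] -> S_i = 7.42*2.97^i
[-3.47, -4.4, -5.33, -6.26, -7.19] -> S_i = -3.47 + -0.93*i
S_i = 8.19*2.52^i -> [8.19, 20.64, 52.01, 131.06, 330.28]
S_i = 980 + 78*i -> [980, 1058, 1136, 1214, 1292]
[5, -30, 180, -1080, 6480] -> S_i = 5*-6^i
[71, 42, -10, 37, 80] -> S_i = Random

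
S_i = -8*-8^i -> [-8, 64, -512, 4096, -32768]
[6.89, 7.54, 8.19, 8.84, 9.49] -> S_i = 6.89 + 0.65*i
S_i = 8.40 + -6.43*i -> [8.4, 1.97, -4.46, -10.89, -17.32]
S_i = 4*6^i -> [4, 24, 144, 864, 5184]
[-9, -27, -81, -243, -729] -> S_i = -9*3^i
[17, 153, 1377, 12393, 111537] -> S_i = 17*9^i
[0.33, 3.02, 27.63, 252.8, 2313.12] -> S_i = 0.33*9.15^i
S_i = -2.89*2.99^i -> [-2.89, -8.64, -25.84, -77.25, -230.98]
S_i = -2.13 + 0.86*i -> [-2.13, -1.27, -0.41, 0.45, 1.31]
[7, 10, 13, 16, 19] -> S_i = 7 + 3*i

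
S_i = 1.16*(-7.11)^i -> [1.16, -8.25, 58.64, -416.93, 2964.4]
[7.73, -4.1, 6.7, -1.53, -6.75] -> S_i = Random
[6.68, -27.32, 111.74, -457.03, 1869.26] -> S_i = 6.68*(-4.09)^i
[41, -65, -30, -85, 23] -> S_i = Random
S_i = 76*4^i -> [76, 304, 1216, 4864, 19456]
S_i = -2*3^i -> [-2, -6, -18, -54, -162]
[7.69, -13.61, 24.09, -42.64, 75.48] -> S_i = 7.69*(-1.77)^i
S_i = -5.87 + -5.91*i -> [-5.87, -11.78, -17.69, -23.6, -29.51]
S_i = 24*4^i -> [24, 96, 384, 1536, 6144]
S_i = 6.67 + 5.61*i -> [6.67, 12.28, 17.89, 23.5, 29.11]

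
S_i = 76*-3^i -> [76, -228, 684, -2052, 6156]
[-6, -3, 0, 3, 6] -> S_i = -6 + 3*i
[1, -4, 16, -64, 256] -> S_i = 1*-4^i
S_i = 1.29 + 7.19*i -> [1.29, 8.48, 15.67, 22.86, 30.05]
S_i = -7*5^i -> [-7, -35, -175, -875, -4375]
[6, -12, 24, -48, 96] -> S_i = 6*-2^i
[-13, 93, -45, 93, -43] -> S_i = Random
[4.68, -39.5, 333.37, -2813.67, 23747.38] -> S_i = 4.68*(-8.44)^i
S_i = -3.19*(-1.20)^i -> [-3.19, 3.83, -4.59, 5.51, -6.61]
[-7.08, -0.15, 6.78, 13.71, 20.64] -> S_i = -7.08 + 6.93*i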